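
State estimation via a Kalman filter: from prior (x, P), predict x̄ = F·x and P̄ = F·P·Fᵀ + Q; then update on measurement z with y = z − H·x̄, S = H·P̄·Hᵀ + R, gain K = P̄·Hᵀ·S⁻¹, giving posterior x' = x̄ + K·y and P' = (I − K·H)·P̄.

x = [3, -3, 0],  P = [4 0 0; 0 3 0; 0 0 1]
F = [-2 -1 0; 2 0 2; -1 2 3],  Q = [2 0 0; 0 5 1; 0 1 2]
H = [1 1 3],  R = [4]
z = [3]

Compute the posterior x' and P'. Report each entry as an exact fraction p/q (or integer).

x' = [-168/89, 588/89, -63/89]
P' = [5486/267 -1446/89 -368/267; -1446/89 2213/89 -253/89; -368/267 -253/89 485/267]

x̄ = F·x = [-3, 6, -9]
P̄ = F·P·Fᵀ + Q = [21 -16 2; -16 25 -1; 2 -1 27]
y = z − H·x̄ = [27]
S = H·P̄·Hᵀ + R = [267]
K = P̄·Hᵀ·S⁻¹ = [11/267; 2/89; 82/267]
x' = x̄ + K·y = [-168/89, 588/89, -63/89]
P' = (I − K·H)·P̄ = [5486/267 -1446/89 -368/267; -1446/89 2213/89 -253/89; -368/267 -253/89 485/267]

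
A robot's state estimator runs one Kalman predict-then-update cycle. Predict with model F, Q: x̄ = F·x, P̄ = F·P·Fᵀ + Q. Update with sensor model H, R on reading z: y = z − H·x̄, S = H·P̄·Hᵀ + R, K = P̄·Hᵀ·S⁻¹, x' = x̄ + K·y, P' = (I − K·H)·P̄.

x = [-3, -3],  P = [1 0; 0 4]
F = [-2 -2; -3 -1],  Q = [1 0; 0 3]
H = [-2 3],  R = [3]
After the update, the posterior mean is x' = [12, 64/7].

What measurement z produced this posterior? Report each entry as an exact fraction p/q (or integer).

z = [3]

x̄ = F·x = [12, 12]
P̄ = F·P·Fᵀ + Q = [21 14; 14 16]
S = H·P̄·Hᵀ + R = [63]
K = P̄·Hᵀ·S⁻¹ = [0; 20/63]
x' − x̄ = [0, -20/7] = K·y
y = (KᵀK)⁻¹·Kᵀ·(x' − x̄) = [-9]
z = y + H·x̄ = [-9] + [12] = [3]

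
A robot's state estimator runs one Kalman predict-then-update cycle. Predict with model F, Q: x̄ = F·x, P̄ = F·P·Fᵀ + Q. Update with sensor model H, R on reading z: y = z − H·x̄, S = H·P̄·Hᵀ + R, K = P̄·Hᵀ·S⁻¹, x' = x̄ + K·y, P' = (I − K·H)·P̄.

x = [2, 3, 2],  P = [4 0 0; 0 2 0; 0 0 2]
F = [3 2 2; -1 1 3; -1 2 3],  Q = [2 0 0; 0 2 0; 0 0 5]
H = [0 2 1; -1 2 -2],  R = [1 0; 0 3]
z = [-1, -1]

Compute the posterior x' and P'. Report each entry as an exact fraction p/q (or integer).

x' = [27469/6360, 2063/12720, -31681/25440]
P' = [29711/1590 8977/3180 -35999/6360; 8977/3180 3899/6360 -11413/12720; -35999/6360 -11413/12720 54251/25440]

x̄ = F·x = [16, 7, 10]
P̄ = F·P·Fᵀ + Q = [54 4 8; 4 26 26; 8 26 35]
y = z − H·x̄ = [-25, 21]
S = H·P̄·Hᵀ + R = [244 -34; -34 109]
K = P̄·Hᵀ·S⁻¹ = [-91/6360 -1823/3180; 4183/12720 419/6360; 8599/25440 -1693/12720]
x' = x̄ + K·y = [27469/6360, 2063/12720, -31681/25440]
P' = (I − K·H)·P̄ = [29711/1590 8977/3180 -35999/6360; 8977/3180 3899/6360 -11413/12720; -35999/6360 -11413/12720 54251/25440]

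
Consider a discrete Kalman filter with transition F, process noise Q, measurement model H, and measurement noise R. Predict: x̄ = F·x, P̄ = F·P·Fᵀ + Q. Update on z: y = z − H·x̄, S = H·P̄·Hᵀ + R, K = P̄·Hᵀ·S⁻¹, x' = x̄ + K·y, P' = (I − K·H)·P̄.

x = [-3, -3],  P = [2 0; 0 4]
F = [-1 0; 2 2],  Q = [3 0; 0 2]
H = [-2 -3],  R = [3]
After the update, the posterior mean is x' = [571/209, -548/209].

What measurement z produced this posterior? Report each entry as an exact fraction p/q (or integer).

x̄ = F·x = [3, -12]
P̄ = F·P·Fᵀ + Q = [5 -4; -4 26]
S = H·P̄·Hᵀ + R = [209]
K = P̄·Hᵀ·S⁻¹ = [2/209; -70/209]
x' − x̄ = [-56/209, 1960/209] = K·y
y = (KᵀK)⁻¹·Kᵀ·(x' − x̄) = [-28]
z = y + H·x̄ = [-28] + [30] = [2]

z = [2]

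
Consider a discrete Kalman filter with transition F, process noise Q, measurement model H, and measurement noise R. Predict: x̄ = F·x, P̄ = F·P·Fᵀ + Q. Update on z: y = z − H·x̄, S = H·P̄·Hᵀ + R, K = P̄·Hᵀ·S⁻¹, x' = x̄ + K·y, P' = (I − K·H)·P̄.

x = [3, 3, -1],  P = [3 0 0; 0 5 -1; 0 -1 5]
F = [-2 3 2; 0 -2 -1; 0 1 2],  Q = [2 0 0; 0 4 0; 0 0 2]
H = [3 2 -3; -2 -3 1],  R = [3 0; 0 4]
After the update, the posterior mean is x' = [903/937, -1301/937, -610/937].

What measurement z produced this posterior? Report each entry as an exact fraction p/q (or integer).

z = [2, 1]

x̄ = F·x = [1, -5, 1]
P̄ = F·P·Fᵀ + Q = [67 -33 27; -33 25 -15; 27 -15 23]
S = H·P̄·Hᵀ + R = [211 -114; -114 106]
K = P̄·Hᵀ·S⁻¹ = [2406/4685 2234/4685; -316/937 -552/937; -156/4685 451/4685]
x' − x̄ = [-34/937, 3384/937, -1547/937] = K·y
y = (KᵀK)⁻¹·Kᵀ·(x' − x̄) = [12, -13]
z = y + H·x̄ = [12, -13] + [-10, 14] = [2, 1]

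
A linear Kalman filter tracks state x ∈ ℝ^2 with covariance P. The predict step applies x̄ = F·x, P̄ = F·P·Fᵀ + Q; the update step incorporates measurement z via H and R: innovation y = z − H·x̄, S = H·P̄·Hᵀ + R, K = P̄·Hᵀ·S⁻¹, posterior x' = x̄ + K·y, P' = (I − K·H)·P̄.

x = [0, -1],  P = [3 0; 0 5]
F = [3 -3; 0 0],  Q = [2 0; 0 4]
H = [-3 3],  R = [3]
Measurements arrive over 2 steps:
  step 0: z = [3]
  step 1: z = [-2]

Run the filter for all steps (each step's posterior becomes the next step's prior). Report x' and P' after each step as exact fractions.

step 0: x' = [-183/235, 48/235], P' = [962/235 888/235; 888/235 892/235]
step 1: x' = [-6665/6571, -10196/6571], P' = [15236/6571 14064/6571; 14064/6571 15004/6571]

step 0: x̄ = F·x = [3, 0]
step 0: P̄ = F·P·Fᵀ + Q = [74 0; 0 4]
step 0: y = z − H·x̄ = [12]
step 0: S = H·P̄·Hᵀ + R = [705]
step 0: K = P̄·Hᵀ·S⁻¹ = [-74/235; 4/235]
step 0: x' = x̄ + K·y = [-183/235, 48/235]
step 0: P' = (I − K·H)·P̄ = [962/235 888/235; 888/235 892/235]
step 1: x̄ = F·x = [-693/235, 0]
step 1: P̄ = F·P·Fᵀ + Q = [1172/235 0; 0 4]
step 1: y = z − H·x̄ = [-2549/235]
step 1: S = H·P̄·Hᵀ + R = [19713/235]
step 1: K = P̄·Hᵀ·S⁻¹ = [-1172/6571; 940/6571]
step 1: x' = x̄ + K·y = [-6665/6571, -10196/6571]
step 1: P' = (I − K·H)·P̄ = [15236/6571 14064/6571; 14064/6571 15004/6571]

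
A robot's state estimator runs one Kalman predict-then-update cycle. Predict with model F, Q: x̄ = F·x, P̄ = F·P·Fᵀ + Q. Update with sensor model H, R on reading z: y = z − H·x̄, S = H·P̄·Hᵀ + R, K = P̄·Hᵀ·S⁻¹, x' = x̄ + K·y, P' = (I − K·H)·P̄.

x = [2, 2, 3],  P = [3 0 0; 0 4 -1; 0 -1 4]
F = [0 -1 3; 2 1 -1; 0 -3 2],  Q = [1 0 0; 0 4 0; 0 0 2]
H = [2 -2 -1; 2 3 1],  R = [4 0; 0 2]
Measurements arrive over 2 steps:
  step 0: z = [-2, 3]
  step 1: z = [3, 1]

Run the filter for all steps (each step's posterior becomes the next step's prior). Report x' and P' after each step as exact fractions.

step 0: x̄ = F·x = [7, 3, 0]
step 0: P̄ = F·P·Fᵀ + Q = [47 -20 47; -20 26 -25; 47 -25 66]
step 0: y = z − H·x̄ = [-10, -20]
step 0: S = H·P̄·Hᵀ + R = [234 51; 51 288]
step 0: K = P̄·Hᵀ·S⁻¹ = [2325/7199 1613/7199; -6653/21597 2153/21597; 6043/21597 1768/7199]
step 0: x' = x̄ + K·y = [-5117/7199, 88261/21597, -166510/21597]
step 0: P' = (I − K·H)·P̄ = [5425/7199 -9174/7199 19898/7199; -9174/7199 87782/21597 -203996/21597; 19898/7199 -203996/21597 167736/7199]
step 1: x̄ = F·x = [-587791/21597, 224069/21597, -597803/21597]
step 1: P̄ = F·P·Fᵀ + Q = [5862227/21597 -2000182/21597 5526550/21597; -2000182/21597 267202/7199 -1885834/21597; 5526550/21597 -1885834/21597 1764672/7199]
step 1: y = z − H·x̄ = [1090708/21597, 1122775/21597]
step 1: S = H·P̄·Hᵀ + R = [18387656/21597 18774062/21597; 18774062/21597 7596528/7199]
step 1: K = P̄·Hᵀ·S⁻¹ = [736126171/2312183185 535026942/2312183185; -672529158/2312183185 200816119/2312183185; 114699245/462436637 122419892/462436637]
step 1: x' = x̄ + K·y = [2062004539/2312183185, 464275558/2312183185, -643266683/462436637]
step 1: P' = (I − K·H)·P̄ = [1297985023/2312183185 -1177381524/2312183185 401245682/462436637; -1177381524/2312183185 2421041702/2312183185 -901345964/462436637; 401245682/462436637 -901345964/462436637 2146386312/462436637]

step 0: x' = [-5117/7199, 88261/21597, -166510/21597], P' = [5425/7199 -9174/7199 19898/7199; -9174/7199 87782/21597 -203996/21597; 19898/7199 -203996/21597 167736/7199]
step 1: x' = [2062004539/2312183185, 464275558/2312183185, -643266683/462436637], P' = [1297985023/2312183185 -1177381524/2312183185 401245682/462436637; -1177381524/2312183185 2421041702/2312183185 -901345964/462436637; 401245682/462436637 -901345964/462436637 2146386312/462436637]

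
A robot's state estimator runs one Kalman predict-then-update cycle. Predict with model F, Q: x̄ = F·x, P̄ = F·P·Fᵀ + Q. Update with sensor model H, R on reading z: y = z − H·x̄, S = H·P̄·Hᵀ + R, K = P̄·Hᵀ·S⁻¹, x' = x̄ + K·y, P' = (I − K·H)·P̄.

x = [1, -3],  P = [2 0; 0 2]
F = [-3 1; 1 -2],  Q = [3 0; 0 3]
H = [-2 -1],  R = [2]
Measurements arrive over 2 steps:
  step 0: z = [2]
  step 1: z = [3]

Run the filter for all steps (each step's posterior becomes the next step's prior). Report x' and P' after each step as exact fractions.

step 0: x̄ = F·x = [-6, 7]
step 0: P̄ = F·P·Fᵀ + Q = [23 -10; -10 13]
step 0: y = z − H·x̄ = [-3]
step 0: S = H·P̄·Hᵀ + R = [67]
step 0: K = P̄·Hᵀ·S⁻¹ = [-36/67; 7/67]
step 0: x' = x̄ + K·y = [-294/67, 448/67]
step 0: P' = (I − K·H)·P̄ = [245/67 -418/67; -418/67 822/67]
step 1: x̄ = F·x = [1330/67, -1190/67]
step 1: P̄ = F·P·Fᵀ + Q = [5736/67 -5305/67; -5305/67 5406/67]
step 1: y = z − H·x̄ = [1671/67]
step 1: S = H·P̄·Hᵀ + R = [7264/67]
step 1: K = P̄·Hᵀ·S⁻¹ = [-6167/7264; 1301/1816]
step 1: x' = x̄ + K·y = [-9611/7264, 193/1816]
step 1: P' = (I − K·H)·P̄ = [54245/7264 -24039/1816; -24039/1816 11369/454]

step 0: x' = [-294/67, 448/67], P' = [245/67 -418/67; -418/67 822/67]
step 1: x' = [-9611/7264, 193/1816], P' = [54245/7264 -24039/1816; -24039/1816 11369/454]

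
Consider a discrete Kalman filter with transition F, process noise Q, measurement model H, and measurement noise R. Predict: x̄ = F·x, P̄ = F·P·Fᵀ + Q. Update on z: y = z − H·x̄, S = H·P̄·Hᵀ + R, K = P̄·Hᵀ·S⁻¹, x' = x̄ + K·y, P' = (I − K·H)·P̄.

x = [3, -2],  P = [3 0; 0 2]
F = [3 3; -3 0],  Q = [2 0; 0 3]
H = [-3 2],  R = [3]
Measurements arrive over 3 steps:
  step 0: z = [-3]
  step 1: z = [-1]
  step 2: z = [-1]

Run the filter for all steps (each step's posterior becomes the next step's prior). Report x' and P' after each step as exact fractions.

step 0: x̄ = F·x = [3, -9]
step 0: P̄ = F·P·Fᵀ + Q = [47 -27; -27 30]
step 0: y = z − H·x̄ = [24]
step 0: S = H·P̄·Hᵀ + R = [870]
step 0: K = P̄·Hᵀ·S⁻¹ = [-13/58; 47/290]
step 0: x' = x̄ + K·y = [-69/29, -741/145]
step 0: P' = (I − K·H)·P̄ = [191/58 267/58; 267/58 2073/290]
step 1: x̄ = F·x = [-3258/145, 207/29]
step 1: P̄ = F·P·Fᵀ + Q = [25931/145 -2061/29; -2061/29 1893/58]
step 1: y = z − H·x̄ = [-11989/145]
step 1: S = H·P̄·Hᵀ + R = [376404/145]
step 1: K = P̄·Hᵀ·S⁻¹ = [-32801/125468; 3365/31367]
step 1: x' = x̄ + K·y = [-107059/125468, -54332/31367]
step 1: P' = (I − K·H)·P̄ = [177889/125468 54408/31367; 54408/31367 173319/62734]
step 2: x̄ = F·x = [-139023/17924, 321177/125468]
step 2: P̄ = F·P·Fᵀ + Q = [1269865/17924 -508527/17924; -508527/17924 1977405/125468]
step 2: y = z − H·x̄ = [-3687305/125468]
step 2: S = H·P̄·Hᵀ + R = [131003787/125468]
step 2: K = P̄·Hᵀ·S⁻¹ = [-11262181/43667929; 4877959/43667929]
step 2: x' = x̄ + K·y = [-7721723/43667929, -63145793/87335858]
step 2: P' = (I − K·H)·P̄ = [61023209/43667929 74641542/43667929; 74641542/43667929 238558503/87335858]

step 0: x' = [-69/29, -741/145], P' = [191/58 267/58; 267/58 2073/290]
step 1: x' = [-107059/125468, -54332/31367], P' = [177889/125468 54408/31367; 54408/31367 173319/62734]
step 2: x' = [-7721723/43667929, -63145793/87335858], P' = [61023209/43667929 74641542/43667929; 74641542/43667929 238558503/87335858]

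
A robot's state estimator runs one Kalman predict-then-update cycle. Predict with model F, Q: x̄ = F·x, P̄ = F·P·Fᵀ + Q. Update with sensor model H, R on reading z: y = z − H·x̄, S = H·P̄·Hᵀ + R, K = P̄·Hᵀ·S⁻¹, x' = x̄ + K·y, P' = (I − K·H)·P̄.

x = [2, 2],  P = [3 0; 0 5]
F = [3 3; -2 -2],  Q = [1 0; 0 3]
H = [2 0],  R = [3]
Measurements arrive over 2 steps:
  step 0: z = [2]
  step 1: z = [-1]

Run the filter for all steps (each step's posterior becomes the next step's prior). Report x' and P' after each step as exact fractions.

step 0: x' = [328/295, -248/295], P' = [219/295 -144/295; -144/295 1109/295]
step 1: x' = [-3718/7901, 2272/7901], P' = [5793/7901 -3744/7901; -3744/7901 29527/7901]

step 0: x̄ = F·x = [12, -8]
step 0: P̄ = F·P·Fᵀ + Q = [73 -48; -48 35]
step 0: y = z − H·x̄ = [-22]
step 0: S = H·P̄·Hᵀ + R = [295]
step 0: K = P̄·Hᵀ·S⁻¹ = [146/295; -96/295]
step 0: x' = x̄ + K·y = [328/295, -248/295]
step 0: P' = (I − K·H)·P̄ = [219/295 -144/295; -144/295 1109/295]
step 1: x̄ = F·x = [48/59, -32/59]
step 1: P̄ = F·P·Fᵀ + Q = [1931/59 -1248/59; -1248/59 1009/59]
step 1: y = z − H·x̄ = [-155/59]
step 1: S = H·P̄·Hᵀ + R = [7901/59]
step 1: K = P̄·Hᵀ·S⁻¹ = [3862/7901; -2496/7901]
step 1: x' = x̄ + K·y = [-3718/7901, 2272/7901]
step 1: P' = (I − K·H)·P̄ = [5793/7901 -3744/7901; -3744/7901 29527/7901]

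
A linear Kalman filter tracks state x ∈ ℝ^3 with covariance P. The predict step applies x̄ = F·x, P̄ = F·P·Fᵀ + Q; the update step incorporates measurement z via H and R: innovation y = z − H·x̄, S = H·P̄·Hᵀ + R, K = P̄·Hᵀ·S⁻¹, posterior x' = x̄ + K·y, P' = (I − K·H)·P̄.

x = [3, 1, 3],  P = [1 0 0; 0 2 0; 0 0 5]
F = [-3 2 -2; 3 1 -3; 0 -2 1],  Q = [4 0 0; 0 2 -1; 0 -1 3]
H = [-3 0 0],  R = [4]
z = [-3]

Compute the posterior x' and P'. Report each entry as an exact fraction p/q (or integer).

x' = [317/373, 3523/373, -1895/373]
P' = [164/373 100/373 -72/373; 100/373 16009/373 -3410/373; -72/373 -3410/373 3052/373]

x̄ = F·x = [-13, 1, 1]
P̄ = F·P·Fᵀ + Q = [41 25 -18; 25 58 -20; -18 -20 16]
y = z − H·x̄ = [-42]
S = H·P̄·Hᵀ + R = [373]
K = P̄·Hᵀ·S⁻¹ = [-123/373; -75/373; 54/373]
x' = x̄ + K·y = [317/373, 3523/373, -1895/373]
P' = (I − K·H)·P̄ = [164/373 100/373 -72/373; 100/373 16009/373 -3410/373; -72/373 -3410/373 3052/373]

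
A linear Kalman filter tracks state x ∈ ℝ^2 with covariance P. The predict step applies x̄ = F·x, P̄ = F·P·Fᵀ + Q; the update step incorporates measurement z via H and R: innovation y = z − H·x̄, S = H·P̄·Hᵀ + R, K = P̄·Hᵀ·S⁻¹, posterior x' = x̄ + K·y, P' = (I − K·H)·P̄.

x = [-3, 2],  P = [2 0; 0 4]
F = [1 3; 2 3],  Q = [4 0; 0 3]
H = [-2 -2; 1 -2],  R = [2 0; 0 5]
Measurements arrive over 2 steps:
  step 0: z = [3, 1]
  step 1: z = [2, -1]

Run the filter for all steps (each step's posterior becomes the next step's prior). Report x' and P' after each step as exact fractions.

step 0: x' = [-2807/8497, -9417/8497], P' = [5446/8497 -2792/8497; -2792/8497 4349/8497]
step 1: x' = [-6725359/7477480, -1822447/7477480], P' = [4676877/7477480 -2371339/7477480; -2371339/7477480 3696373/7477480]

step 0: x̄ = F·x = [3, 0]
step 0: P̄ = F·P·Fᵀ + Q = [42 40; 40 47]
step 0: y = z − H·x̄ = [9, -2]
step 0: S = H·P̄·Hᵀ + R = [678 184; 184 75]
step 0: K = P̄·Hᵀ·S⁻¹ = [-2654/8497 2206/8497; -1557/8497 -2298/8497]
step 0: x' = x̄ + K·y = [-2807/8497, -9417/8497]
step 0: P' = (I − K·H)·P̄ = [5446/8497 -2792/8497; -2792/8497 4349/8497]
step 1: x̄ = F·x = [-106/29, -33865/8497]
step 1: P̄ = F·P·Fᵀ + Q = [211/29 85/29; 85/29 52912/8497]
step 1: y = z − H·x̄ = [-112852/8497, -45169/8497]
step 1: S = H·P̄·Hᵀ + R = [675174/8497 137812/8497; 137812/8497 216336/8497]
step 1: K = P̄·Hᵀ·S⁻¹ = [-1152769/3738740 14381/57080; -662517/3738740 -14907/57080]
step 1: x' = x̄ + K·y = [-6725359/7477480, -1822447/7477480]
step 1: P' = (I − K·H)·P̄ = [4676877/7477480 -2371339/7477480; -2371339/7477480 3696373/7477480]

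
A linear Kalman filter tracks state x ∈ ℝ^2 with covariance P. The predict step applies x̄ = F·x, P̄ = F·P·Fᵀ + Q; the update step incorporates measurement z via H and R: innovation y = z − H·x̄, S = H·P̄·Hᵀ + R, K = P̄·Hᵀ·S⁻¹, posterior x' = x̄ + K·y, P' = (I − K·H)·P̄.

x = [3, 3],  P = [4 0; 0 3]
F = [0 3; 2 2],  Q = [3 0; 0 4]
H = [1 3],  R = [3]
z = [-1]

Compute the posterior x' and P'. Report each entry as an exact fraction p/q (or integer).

x̄ = F·x = [9, 12]
P̄ = F·P·Fᵀ + Q = [30 18; 18 32]
y = z − H·x̄ = [-46]
S = H·P̄·Hᵀ + R = [429]
K = P̄·Hᵀ·S⁻¹ = [28/143; 38/143]
x' = x̄ + K·y = [-1/143, -32/143]
P' = (I − K·H)·P̄ = [1938/143 -618/143; -618/143 244/143]

x' = [-1/143, -32/143]
P' = [1938/143 -618/143; -618/143 244/143]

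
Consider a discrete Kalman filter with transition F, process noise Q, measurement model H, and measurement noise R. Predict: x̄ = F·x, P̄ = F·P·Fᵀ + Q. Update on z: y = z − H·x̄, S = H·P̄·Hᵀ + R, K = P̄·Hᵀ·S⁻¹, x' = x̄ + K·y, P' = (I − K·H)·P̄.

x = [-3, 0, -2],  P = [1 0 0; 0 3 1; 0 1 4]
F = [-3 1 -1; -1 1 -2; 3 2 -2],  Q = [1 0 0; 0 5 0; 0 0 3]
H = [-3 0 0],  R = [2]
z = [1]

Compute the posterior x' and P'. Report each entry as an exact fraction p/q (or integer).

x' = [-23/137, -163/137, -787/137]
P' = [30/137 22/137 2/137; 22/137 1788/137 1682/137; 2/137 1682/137 4375/137]

x̄ = F·x = [11, 7, -5]
P̄ = F·P·Fᵀ + Q = [15 11 1; 11 21 13; 1 13 32]
y = z − H·x̄ = [34]
S = H·P̄·Hᵀ + R = [137]
K = P̄·Hᵀ·S⁻¹ = [-45/137; -33/137; -3/137]
x' = x̄ + K·y = [-23/137, -163/137, -787/137]
P' = (I − K·H)·P̄ = [30/137 22/137 2/137; 22/137 1788/137 1682/137; 2/137 1682/137 4375/137]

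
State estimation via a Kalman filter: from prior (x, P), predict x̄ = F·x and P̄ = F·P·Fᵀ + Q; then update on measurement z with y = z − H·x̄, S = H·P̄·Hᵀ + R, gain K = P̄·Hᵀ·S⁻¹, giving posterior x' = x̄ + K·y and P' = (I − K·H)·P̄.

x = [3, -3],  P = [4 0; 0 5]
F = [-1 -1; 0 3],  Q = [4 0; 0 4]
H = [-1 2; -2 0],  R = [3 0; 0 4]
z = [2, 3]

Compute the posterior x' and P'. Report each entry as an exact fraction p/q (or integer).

x' = [-6781/3918, -119/3918]
P' = [1687/1959 779/1959; 779/1959 1795/1959]

x̄ = F·x = [0, -9]
P̄ = F·P·Fᵀ + Q = [13 -15; -15 49]
y = z − H·x̄ = [20, 3]
S = H·P̄·Hᵀ + R = [272 86; 86 56]
K = P̄·Hᵀ·S⁻¹ = [-43/1959 -1687/3918; 937/1959 -779/3918]
x' = x̄ + K·y = [-6781/3918, -119/3918]
P' = (I − K·H)·P̄ = [1687/1959 779/1959; 779/1959 1795/1959]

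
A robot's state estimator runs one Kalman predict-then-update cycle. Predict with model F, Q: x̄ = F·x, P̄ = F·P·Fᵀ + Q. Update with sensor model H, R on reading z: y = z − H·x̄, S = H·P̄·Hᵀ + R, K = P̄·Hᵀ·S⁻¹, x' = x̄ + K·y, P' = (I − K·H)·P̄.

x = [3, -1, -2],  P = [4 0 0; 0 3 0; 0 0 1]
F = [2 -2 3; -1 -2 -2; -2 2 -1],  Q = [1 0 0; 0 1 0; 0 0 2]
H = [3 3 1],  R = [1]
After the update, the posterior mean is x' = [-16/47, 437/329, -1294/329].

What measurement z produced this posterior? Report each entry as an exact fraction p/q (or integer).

x̄ = F·x = [2, 3, -6]
P̄ = F·P·Fᵀ + Q = [38 -2 -31; -2 21 -2; -31 -2 31]
S = H·P̄·Hᵀ + R = [329]
K = P̄·Hᵀ·S⁻¹ = [11/47; 55/329; -68/329]
x' − x̄ = [-110/47, -550/329, 680/329] = K·y
y = (KᵀK)⁻¹·Kᵀ·(x' − x̄) = [-10]
z = y + H·x̄ = [-10] + [9] = [-1]

z = [-1]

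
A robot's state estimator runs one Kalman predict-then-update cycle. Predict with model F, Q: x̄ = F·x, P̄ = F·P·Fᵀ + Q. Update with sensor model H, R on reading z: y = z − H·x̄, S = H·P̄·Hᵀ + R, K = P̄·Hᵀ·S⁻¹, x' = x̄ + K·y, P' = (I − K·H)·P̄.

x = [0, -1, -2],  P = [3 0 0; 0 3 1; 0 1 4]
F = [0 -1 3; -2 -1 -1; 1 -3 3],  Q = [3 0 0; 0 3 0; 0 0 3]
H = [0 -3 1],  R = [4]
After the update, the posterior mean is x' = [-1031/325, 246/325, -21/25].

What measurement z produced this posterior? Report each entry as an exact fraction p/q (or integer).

x̄ = F·x = [-5, 3, -3]
P̄ = F·P·Fᵀ + Q = [36 -11 33; -11 24 -9; 33 -9 51]
S = H·P̄·Hᵀ + R = [325]
K = P̄·Hᵀ·S⁻¹ = [66/325; -81/325; 6/25]
x' − x̄ = [594/325, -729/325, 54/25] = K·y
y = (KᵀK)⁻¹·Kᵀ·(x' − x̄) = [9]
z = y + H·x̄ = [9] + [-12] = [-3]

z = [-3]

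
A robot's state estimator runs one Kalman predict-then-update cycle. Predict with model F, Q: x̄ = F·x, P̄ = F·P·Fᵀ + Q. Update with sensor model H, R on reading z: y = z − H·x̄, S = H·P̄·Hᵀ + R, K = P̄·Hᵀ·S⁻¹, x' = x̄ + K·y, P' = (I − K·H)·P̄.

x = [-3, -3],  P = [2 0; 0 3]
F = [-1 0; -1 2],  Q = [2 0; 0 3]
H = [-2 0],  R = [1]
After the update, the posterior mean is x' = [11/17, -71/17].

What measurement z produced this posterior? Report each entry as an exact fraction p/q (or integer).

z = [-1]

x̄ = F·x = [3, -3]
P̄ = F·P·Fᵀ + Q = [4 2; 2 17]
S = H·P̄·Hᵀ + R = [17]
K = P̄·Hᵀ·S⁻¹ = [-8/17; -4/17]
x' − x̄ = [-40/17, -20/17] = K·y
y = (KᵀK)⁻¹·Kᵀ·(x' − x̄) = [5]
z = y + H·x̄ = [5] + [-6] = [-1]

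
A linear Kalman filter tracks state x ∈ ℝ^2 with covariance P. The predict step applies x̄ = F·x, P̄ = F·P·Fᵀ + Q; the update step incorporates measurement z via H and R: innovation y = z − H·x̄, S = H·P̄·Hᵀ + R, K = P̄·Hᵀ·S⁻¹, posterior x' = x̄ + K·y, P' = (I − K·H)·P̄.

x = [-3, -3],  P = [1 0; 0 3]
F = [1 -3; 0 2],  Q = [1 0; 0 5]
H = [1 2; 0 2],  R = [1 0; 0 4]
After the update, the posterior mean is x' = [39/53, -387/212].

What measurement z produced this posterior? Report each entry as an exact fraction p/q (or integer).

z = [-3, -3]

x̄ = F·x = [6, -6]
P̄ = F·P·Fᵀ + Q = [29 -18; -18 17]
S = H·P̄·Hᵀ + R = [26 32; 32 72]
K = P̄·Hᵀ·S⁻¹ = [81/106 -89/106; 4/53 93/212]
x' − x̄ = [-279/53, 885/212] = K·y
y = (KᵀK)⁻¹·Kᵀ·(x' − x̄) = [3, 9]
z = y + H·x̄ = [3, 9] + [-6, -12] = [-3, -3]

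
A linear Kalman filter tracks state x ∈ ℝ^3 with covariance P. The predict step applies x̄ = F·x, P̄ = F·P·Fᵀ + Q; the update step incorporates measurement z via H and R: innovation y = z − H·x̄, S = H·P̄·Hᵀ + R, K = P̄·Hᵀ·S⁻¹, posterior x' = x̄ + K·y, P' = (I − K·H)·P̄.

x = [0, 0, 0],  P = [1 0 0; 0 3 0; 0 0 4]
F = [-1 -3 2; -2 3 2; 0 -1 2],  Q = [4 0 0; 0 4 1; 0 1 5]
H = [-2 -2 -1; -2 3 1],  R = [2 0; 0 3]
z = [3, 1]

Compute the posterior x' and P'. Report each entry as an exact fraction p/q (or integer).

x' = [-168781/164094, -22553/164094, -53626/82047]
P' = [53405/164094 13382/82047 -34528/82047; 13382/82047 175505/164094 -182825/82047; -34528/82047 -182825/82047 467896/82047]

x̄ = F·x = [0, 0, 0]
P̄ = F·P·Fᵀ + Q = [48 -9 25; -9 51 8; 25 8 24]
y = z − H·x̄ = [3, 1]
S = H·P̄·Hᵀ + R = [482 -160; -160 734]
K = P̄·Hᵀ·S⁻¹ = [-45641/164094 -15929/82047; -9722/82047 35779/164094; -16595/82047 -3841/82047]
x' = x̄ + K·y = [-168781/164094, -22553/164094, -53626/82047]
P' = (I − K·H)·P̄ = [53405/164094 13382/82047 -34528/82047; 13382/82047 175505/164094 -182825/82047; -34528/82047 -182825/82047 467896/82047]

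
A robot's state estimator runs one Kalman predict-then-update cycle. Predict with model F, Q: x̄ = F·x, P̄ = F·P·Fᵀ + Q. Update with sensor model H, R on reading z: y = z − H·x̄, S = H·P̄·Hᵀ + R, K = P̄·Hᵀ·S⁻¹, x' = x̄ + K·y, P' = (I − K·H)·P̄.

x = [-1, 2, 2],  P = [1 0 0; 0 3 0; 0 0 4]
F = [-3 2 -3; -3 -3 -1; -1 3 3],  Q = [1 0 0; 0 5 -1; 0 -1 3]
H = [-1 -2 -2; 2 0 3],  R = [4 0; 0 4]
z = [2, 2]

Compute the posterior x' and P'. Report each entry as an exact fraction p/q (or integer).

x̄ = F·x = [1, -5, 13]
P̄ = F·P·Fᵀ + Q = [58 3 -15; 3 45 -37; -15 -37 67]
y = z − H·x̄ = [19, -39]
S = H·P̄·Hᵀ + R = [166 -203; -203 659]
K = P̄·Hᵀ·S⁻¹ = [-7993/68185 4884/68185; -33836/68185 -21287/68185; 5058/68185 19251/68185]
x' = x̄ + K·y = [-274158/68185, -153616/68185, 231718/68185]
P' = (I − K·H)·P̄ = [3336204/68185 565508/68185 -2217624/68185; 565508/68185 190306/68185 -405388/68185; -2217624/68185 -405388/68185 1504084/68185]

x' = [-274158/68185, -153616/68185, 231718/68185]
P' = [3336204/68185 565508/68185 -2217624/68185; 565508/68185 190306/68185 -405388/68185; -2217624/68185 -405388/68185 1504084/68185]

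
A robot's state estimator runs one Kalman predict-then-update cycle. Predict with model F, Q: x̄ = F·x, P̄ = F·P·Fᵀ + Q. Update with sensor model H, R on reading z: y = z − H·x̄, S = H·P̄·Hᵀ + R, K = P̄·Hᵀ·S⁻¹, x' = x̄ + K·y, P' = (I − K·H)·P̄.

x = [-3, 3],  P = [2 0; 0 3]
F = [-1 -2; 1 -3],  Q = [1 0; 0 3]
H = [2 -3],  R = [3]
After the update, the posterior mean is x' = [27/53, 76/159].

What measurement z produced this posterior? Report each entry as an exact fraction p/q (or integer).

z = [-1]

x̄ = F·x = [-3, -12]
P̄ = F·P·Fᵀ + Q = [15 16; 16 32]
S = H·P̄·Hᵀ + R = [159]
K = P̄·Hᵀ·S⁻¹ = [-6/53; -64/159]
x' − x̄ = [186/53, 1984/159] = K·y
y = (KᵀK)⁻¹·Kᵀ·(x' − x̄) = [-31]
z = y + H·x̄ = [-31] + [30] = [-1]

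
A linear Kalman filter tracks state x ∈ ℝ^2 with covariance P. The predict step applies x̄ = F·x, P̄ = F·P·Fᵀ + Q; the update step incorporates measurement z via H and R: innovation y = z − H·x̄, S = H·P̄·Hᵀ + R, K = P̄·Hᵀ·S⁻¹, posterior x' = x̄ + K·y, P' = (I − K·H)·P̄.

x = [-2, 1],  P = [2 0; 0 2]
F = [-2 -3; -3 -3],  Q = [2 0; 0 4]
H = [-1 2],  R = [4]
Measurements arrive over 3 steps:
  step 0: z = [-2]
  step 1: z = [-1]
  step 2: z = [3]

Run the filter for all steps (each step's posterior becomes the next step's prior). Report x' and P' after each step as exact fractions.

step 0: x̄ = F·x = [1, 3]
step 0: P̄ = F·P·Fᵀ + Q = [28 30; 30 40]
step 0: y = z − H·x̄ = [-7]
step 0: S = H·P̄·Hᵀ + R = [72]
step 0: K = P̄·Hᵀ·S⁻¹ = [4/9; 25/36]
step 0: x' = x̄ + K·y = [-19/9, -67/36]
step 0: P' = (I − K·H)·P̄ = [124/9 70/9; 70/9 95/18]
step 1: x̄ = F·x = [353/36, 143/12]
step 1: P̄ = F·P·Fᵀ + Q = [3563/18 1481/6; 1481/6 631/2]
step 1: y = z − H·x̄ = [-541/36]
step 1: S = H·P̄·Hᵀ + R = [8579/18]
step 1: K = P̄·Hᵀ·S⁻¹ = [5323/8579; 6915/8579]
step 1: x' = x̄ + K·y = [4129/8579, -1684/8579]
step 1: P' = (I − K·H)·P̄ = [124036/8579 72664/8579; 72664/8579 50162/8579]
step 2: x̄ = F·x = [-3206/8579, -7335/8579]
step 2: P̄ = F·P·Fᵀ + Q = [1836728/8579 2285634/8579; 2285634/8579 2910050/8579]
step 2: y = z − H·x̄ = [37201/8579]
step 2: S = H·P̄·Hᵀ + R = [4368708/8579]
step 2: K = P̄·Hᵀ·S⁻¹ = [683635/1092177; 1767233/2184354]
step 2: x' = x̄ + K·y = [2556287/1092177, 5795617/2184354]
step 2: P' = (I − K·H)·P̄ = [15923164/1092177 9328852/1092177; 9328852/1092177 6431659/1092177]

step 0: x' = [-19/9, -67/36], P' = [124/9 70/9; 70/9 95/18]
step 1: x' = [4129/8579, -1684/8579], P' = [124036/8579 72664/8579; 72664/8579 50162/8579]
step 2: x' = [2556287/1092177, 5795617/2184354], P' = [15923164/1092177 9328852/1092177; 9328852/1092177 6431659/1092177]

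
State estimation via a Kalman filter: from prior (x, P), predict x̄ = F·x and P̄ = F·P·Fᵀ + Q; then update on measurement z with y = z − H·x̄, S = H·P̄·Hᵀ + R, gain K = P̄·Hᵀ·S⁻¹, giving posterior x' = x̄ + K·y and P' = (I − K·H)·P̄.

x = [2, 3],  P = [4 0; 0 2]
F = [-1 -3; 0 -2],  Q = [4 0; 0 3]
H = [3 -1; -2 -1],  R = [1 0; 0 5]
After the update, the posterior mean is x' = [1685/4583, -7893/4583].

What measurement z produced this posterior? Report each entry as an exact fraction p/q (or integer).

z = [3, 1]

x̄ = F·x = [-11, -6]
P̄ = F·P·Fᵀ + Q = [26 12; 12 11]
S = H·P̄·Hᵀ + R = [174 -157; -157 168]
K = P̄·Hᵀ·S⁻¹ = [1040/4583 -774/4583; -1295/4583 -2165/4583]
x' − x̄ = [52098/4583, 19605/4583] = K·y
y = (KᵀK)⁻¹·Kᵀ·(x' − x̄) = [30, -27]
z = y + H·x̄ = [30, -27] + [-27, 28] = [3, 1]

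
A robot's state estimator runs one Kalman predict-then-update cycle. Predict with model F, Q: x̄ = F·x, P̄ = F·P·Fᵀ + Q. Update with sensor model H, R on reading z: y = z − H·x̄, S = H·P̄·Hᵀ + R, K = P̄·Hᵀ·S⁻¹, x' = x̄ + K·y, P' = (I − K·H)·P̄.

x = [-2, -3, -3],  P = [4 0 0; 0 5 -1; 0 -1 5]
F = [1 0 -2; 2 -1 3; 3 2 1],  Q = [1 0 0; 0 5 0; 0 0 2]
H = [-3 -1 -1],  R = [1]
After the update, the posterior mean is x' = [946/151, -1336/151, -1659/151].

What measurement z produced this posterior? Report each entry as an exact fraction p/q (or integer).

z = [1]

x̄ = F·x = [4, -10, -15]
P̄ = F·P·Fᵀ + Q = [25 -24 6; -24 77 24; 6 24 59]
S = H·P̄·Hᵀ + R = [302]
K = P̄·Hᵀ·S⁻¹ = [-57/302; -29/302; -101/302]
x' − x̄ = [342/151, 174/151, 606/151] = K·y
y = (KᵀK)⁻¹·Kᵀ·(x' − x̄) = [-12]
z = y + H·x̄ = [-12] + [13] = [1]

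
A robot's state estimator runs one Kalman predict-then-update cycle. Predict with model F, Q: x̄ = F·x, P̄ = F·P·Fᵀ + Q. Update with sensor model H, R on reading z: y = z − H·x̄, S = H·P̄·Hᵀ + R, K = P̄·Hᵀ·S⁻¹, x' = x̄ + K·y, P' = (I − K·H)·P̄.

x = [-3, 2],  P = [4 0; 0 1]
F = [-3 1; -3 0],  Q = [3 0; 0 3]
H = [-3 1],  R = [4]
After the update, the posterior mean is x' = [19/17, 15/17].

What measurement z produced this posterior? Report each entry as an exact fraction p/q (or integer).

x̄ = F·x = [11, 9]
P̄ = F·P·Fᵀ + Q = [40 36; 36 39]
S = H·P̄·Hᵀ + R = [187]
K = P̄·Hᵀ·S⁻¹ = [-84/187; -69/187]
x' − x̄ = [-168/17, -138/17] = K·y
y = (KᵀK)⁻¹·Kᵀ·(x' − x̄) = [22]
z = y + H·x̄ = [22] + [-24] = [-2]

z = [-2]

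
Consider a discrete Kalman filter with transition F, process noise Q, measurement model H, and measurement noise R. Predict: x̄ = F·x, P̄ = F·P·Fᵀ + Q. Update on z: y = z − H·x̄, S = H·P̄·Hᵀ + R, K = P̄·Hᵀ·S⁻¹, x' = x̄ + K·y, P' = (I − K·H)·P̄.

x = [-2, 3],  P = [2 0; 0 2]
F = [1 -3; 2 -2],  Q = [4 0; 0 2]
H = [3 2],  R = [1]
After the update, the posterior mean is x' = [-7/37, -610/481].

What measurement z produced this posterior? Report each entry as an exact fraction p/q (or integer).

x̄ = F·x = [-11, -10]
P̄ = F·P·Fᵀ + Q = [24 16; 16 18]
S = H·P̄·Hᵀ + R = [481]
K = P̄·Hᵀ·S⁻¹ = [8/37; 84/481]
x' − x̄ = [400/37, 4200/481] = K·y
y = (KᵀK)⁻¹·Kᵀ·(x' − x̄) = [50]
z = y + H·x̄ = [50] + [-53] = [-3]

z = [-3]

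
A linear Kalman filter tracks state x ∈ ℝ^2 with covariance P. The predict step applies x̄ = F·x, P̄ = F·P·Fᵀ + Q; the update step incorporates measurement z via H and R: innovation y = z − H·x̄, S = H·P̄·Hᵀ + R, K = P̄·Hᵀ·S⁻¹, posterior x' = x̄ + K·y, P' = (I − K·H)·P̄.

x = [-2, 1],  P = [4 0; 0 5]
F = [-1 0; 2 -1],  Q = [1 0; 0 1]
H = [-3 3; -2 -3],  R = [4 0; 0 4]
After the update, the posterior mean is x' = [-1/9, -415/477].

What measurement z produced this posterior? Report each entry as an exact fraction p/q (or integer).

x̄ = F·x = [2, -5]
P̄ = F·P·Fᵀ + Q = [5 -8; -8 22]
S = H·P̄·Hᵀ + R = [391 -192; -192 126]
K = P̄·Hᵀ·S⁻¹ = [-7/39 -19/117; 290/2067 -1135/6201]
x' − x̄ = [-19/9, 1970/477] = K·y
y = (KᵀK)⁻¹·Kᵀ·(x' − x̄) = [19, -8]
z = y + H·x̄ = [19, -8] + [-21, 11] = [-2, 3]

z = [-2, 3]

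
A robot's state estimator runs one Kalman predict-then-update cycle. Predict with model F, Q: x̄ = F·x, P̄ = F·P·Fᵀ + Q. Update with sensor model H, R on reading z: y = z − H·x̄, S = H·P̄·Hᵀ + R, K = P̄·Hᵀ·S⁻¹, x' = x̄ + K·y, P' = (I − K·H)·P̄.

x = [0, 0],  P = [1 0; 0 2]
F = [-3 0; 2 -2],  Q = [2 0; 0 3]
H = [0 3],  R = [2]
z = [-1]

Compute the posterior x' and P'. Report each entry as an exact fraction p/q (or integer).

x̄ = F·x = [0, 0]
P̄ = F·P·Fᵀ + Q = [11 -6; -6 15]
y = z − H·x̄ = [-1]
S = H·P̄·Hᵀ + R = [137]
K = P̄·Hᵀ·S⁻¹ = [-18/137; 45/137]
x' = x̄ + K·y = [18/137, -45/137]
P' = (I − K·H)·P̄ = [1183/137 -12/137; -12/137 30/137]

x' = [18/137, -45/137]
P' = [1183/137 -12/137; -12/137 30/137]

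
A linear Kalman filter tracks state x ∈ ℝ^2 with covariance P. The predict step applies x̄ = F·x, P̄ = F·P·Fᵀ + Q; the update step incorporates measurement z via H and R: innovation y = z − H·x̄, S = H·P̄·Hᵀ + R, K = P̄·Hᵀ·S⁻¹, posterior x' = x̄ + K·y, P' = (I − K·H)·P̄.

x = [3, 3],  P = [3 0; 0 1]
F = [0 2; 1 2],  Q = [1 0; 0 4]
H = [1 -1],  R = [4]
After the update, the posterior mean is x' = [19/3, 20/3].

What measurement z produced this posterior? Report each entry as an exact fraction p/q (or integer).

x̄ = F·x = [6, 9]
P̄ = F·P·Fᵀ + Q = [5 4; 4 11]
S = H·P̄·Hᵀ + R = [12]
K = P̄·Hᵀ·S⁻¹ = [1/12; -7/12]
x' − x̄ = [1/3, -7/3] = K·y
y = (KᵀK)⁻¹·Kᵀ·(x' − x̄) = [4]
z = y + H·x̄ = [4] + [-3] = [1]

z = [1]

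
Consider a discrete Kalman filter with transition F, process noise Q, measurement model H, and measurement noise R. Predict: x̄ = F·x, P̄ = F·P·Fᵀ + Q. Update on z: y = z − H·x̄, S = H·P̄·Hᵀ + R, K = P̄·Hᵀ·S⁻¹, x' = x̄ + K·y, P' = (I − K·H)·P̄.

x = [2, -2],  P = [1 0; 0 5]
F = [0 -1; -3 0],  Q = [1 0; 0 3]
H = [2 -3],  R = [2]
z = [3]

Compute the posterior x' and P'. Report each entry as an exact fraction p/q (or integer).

x' = [20/67, -60/67]
P' = [330/67 216/67; 216/67 156/67]

x̄ = F·x = [2, -6]
P̄ = F·P·Fᵀ + Q = [6 0; 0 12]
y = z − H·x̄ = [-19]
S = H·P̄·Hᵀ + R = [134]
K = P̄·Hᵀ·S⁻¹ = [6/67; -18/67]
x' = x̄ + K·y = [20/67, -60/67]
P' = (I − K·H)·P̄ = [330/67 216/67; 216/67 156/67]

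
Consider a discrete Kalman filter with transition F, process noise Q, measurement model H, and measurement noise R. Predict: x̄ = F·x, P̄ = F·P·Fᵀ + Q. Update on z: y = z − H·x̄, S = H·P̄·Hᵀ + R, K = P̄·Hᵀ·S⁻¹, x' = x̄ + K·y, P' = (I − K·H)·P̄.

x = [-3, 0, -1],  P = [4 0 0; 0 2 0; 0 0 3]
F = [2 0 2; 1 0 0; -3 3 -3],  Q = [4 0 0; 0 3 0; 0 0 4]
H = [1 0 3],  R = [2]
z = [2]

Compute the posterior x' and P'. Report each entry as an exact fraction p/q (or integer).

x̄ = F·x = [-8, -3, 12]
P̄ = F·P·Fᵀ + Q = [32 8 -42; 8 7 -12; -42 -12 85]
y = z − H·x̄ = [-26]
S = H·P̄·Hᵀ + R = [547]
K = P̄·Hᵀ·S⁻¹ = [-94/547; -28/547; 213/547]
x' = x̄ + K·y = [-1932/547, -913/547, 1026/547]
P' = (I − K·H)·P̄ = [8668/547 1744/547 -2952/547; 1744/547 3045/547 -600/547; -2952/547 -600/547 1126/547]

x' = [-1932/547, -913/547, 1026/547]
P' = [8668/547 1744/547 -2952/547; 1744/547 3045/547 -600/547; -2952/547 -600/547 1126/547]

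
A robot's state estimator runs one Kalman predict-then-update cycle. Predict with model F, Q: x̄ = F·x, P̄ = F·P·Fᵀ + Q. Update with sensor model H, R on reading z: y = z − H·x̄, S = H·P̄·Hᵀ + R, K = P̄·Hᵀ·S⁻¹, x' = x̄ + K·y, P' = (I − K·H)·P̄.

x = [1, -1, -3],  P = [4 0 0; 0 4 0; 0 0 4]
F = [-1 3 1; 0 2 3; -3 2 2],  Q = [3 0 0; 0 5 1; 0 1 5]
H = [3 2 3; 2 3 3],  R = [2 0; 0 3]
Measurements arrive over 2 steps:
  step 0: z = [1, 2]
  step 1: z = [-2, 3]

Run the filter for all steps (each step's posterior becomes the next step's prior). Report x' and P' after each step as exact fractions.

step 0: x' = [34525/111958, 75781/111958, -39443/111958], P' = [507135/111958 318669/111958 -689355/111958; 318669/111958 614235/111958 -762445/111958; -689355/111958 -762445/111958 1213803/111958]
step 1: x' = [-7268048961/3246390896, 6879495079/3246390896, 405064141/1623195448], P' = [4491064659/1623195448 67600131/1623195448 -1945029417/811597724; 67600131/1623195448 2937995939/1623195448 -1173820181/811597724; -1945029417/811597724 -1173820181/811597724 670991591/202899431]

step 0: x̄ = F·x = [-7, -11, -11]
step 0: P̄ = F·P·Fᵀ + Q = [47 36 44; 36 57 41; 44 41 73]
step 0: y = z − H·x̄ = [77, 82]
step 0: S = H·P̄·Hᵀ + R = [3026 3024; 3024 3059]
step 0: K = P̄·Hᵀ·S⁻¹ = [6477/15994 -16298/55979; -7347/15994 32118/55979; 3461/15994 -4106/55979]
step 0: x' = x̄ + K·y = [34525/111958, 75781/111958, -39443/111958]
step 0: P' = (I − K·H)·P̄ = [507135/111958 318669/111958 -689355/111958; 318669/111958 614235/111958 -762445/111958; -689355/111958 -762445/111958 1213803/111958]
step 1: x̄ = F·x = [153375/111958, 33233/111958, -2809/10178]
step 1: P̄ = F·P·Fᵀ + Q = [2476953/111958 370651/111958 134207/10178; 370651/111958 4791617/111958 592677/10178; 134207/10178 592677/10178 980439/10178]
step 1: y = z − H·x̄ = [-328905/55979, 11061/55979]
step 1: S = H·P̄·Hᵀ + R = [124000292/55979 132714602/55979; 132714602/55979 144972441/55979]
step 1: K = P̄·Hᵀ·S⁻¹ = [1938217737/3246390896 -828415597/1623195448; -964128815/3246390896 635422331/1623195448; -130829521/1623195448 213459905/811597724]
step 1: x' = x̄ + K·y = [-7268048961/3246390896, 6879495079/3246390896, 405064141/1623195448]
step 1: P' = (I − K·H)·P̄ = [4491064659/1623195448 67600131/1623195448 -1945029417/811597724; 67600131/1623195448 2937995939/1623195448 -1173820181/811597724; -1945029417/811597724 -1173820181/811597724 670991591/202899431]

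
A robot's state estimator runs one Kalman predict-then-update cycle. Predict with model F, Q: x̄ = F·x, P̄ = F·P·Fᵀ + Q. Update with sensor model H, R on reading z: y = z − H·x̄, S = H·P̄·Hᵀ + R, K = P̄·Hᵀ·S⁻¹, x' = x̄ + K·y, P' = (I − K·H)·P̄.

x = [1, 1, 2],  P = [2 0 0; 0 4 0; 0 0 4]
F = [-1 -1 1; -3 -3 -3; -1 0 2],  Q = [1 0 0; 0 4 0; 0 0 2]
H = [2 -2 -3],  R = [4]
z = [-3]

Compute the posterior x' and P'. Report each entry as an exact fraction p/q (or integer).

x' = [18/11, -111/55, 183/55]
P' = [101/11 -56/11 106/11; -56/11 1449/55 -1112/55; 106/11 -1112/55 1096/55]

x̄ = F·x = [0, -12, 3]
P̄ = F·P·Fᵀ + Q = [11 6 10; 6 94 -18; 10 -18 20]
y = z − H·x̄ = [-18]
S = H·P̄·Hᵀ + R = [220]
K = P̄·Hᵀ·S⁻¹ = [-1/11; -61/110; -1/55]
x' = x̄ + K·y = [18/11, -111/55, 183/55]
P' = (I − K·H)·P̄ = [101/11 -56/11 106/11; -56/11 1449/55 -1112/55; 106/11 -1112/55 1096/55]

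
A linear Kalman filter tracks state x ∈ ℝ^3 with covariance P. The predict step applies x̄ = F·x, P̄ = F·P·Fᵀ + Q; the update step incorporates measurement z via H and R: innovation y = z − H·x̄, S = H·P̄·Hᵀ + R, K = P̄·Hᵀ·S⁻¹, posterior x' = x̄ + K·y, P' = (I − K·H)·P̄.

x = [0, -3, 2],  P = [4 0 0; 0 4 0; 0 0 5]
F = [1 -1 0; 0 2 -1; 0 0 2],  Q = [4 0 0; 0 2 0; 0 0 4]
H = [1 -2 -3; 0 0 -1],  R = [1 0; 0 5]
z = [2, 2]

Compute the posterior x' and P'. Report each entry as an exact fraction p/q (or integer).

x̄ = F·x = [3, -8, 4]
P̄ = F·P·Fᵀ + Q = [12 -8 0; -8 23 -10; 0 -10 24]
y = z − H·x̄ = [-5, 6]
S = H·P̄·Hᵀ + R = [233 52; 52 29]
K = P̄·Hᵀ·S⁻¹ = [116/579 -208/579; -1216/4053 3578/4053; -260/4053 -2888/4053]
x' = x̄ + K·y = [-91/579, -4876/4053, 184/4053]
P' = (I − K·H)·P̄ = [3700/579 232/579 1040/579; 232/579 28255/4053 -17890/4053; 1040/579 -17890/4053 14440/4053]

x' = [-91/579, -4876/4053, 184/4053]
P' = [3700/579 232/579 1040/579; 232/579 28255/4053 -17890/4053; 1040/579 -17890/4053 14440/4053]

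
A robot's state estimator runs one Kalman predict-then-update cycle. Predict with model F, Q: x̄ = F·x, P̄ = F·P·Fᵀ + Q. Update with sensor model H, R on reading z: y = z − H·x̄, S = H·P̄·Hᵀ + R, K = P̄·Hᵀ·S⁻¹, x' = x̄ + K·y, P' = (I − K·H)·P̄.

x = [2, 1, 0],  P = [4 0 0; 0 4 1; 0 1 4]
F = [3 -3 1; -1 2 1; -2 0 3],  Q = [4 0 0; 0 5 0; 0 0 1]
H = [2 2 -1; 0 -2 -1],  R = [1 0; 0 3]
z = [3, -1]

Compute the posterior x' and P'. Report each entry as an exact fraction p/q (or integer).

x̄ = F·x = [3, 0, -4]
P̄ = F·P·Fᵀ + Q = [74 -33 -21; -33 33 26; -21 26 53]
y = z − H·x̄ = [-7, -5]
S = H·P̄·Hᵀ + R = [198 95; 95 292]
K = P̄·Hᵀ·S⁻¹ = [21811/48791 7441/48791; 1148/48791 -15746/48791; -2581/48791 -16705/48791]
x' = x̄ + K·y = [-43509/48791, 70694/48791, -93572/48791]
P' = (I − K·H)·P̄ = [716634/48791 -358445/48791 694567/48791; -358445/48791 191319/48791 -335400/48791; 694567/48791 -335400/48791 720915/48791]

x' = [-43509/48791, 70694/48791, -93572/48791]
P' = [716634/48791 -358445/48791 694567/48791; -358445/48791 191319/48791 -335400/48791; 694567/48791 -335400/48791 720915/48791]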